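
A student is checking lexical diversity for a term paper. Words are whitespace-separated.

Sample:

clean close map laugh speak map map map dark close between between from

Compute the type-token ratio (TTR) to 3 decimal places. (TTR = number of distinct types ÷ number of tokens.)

0.615

N = 13 tokens, V = 8 types.
TTR = V / N = 8 / 13 = 0.615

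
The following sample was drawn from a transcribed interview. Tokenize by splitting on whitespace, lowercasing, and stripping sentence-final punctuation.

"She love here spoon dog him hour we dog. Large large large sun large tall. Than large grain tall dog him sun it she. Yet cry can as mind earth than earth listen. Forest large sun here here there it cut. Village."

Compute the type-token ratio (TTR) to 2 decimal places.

0.60

N = 42 tokens, V = 25 types.
TTR = V / N = 25 / 42 = 0.60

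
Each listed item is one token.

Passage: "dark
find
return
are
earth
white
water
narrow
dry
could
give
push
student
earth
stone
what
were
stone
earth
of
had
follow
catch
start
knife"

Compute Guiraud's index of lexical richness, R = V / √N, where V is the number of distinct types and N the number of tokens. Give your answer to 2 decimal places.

4.40

N = 25, V = 22.
√N = 5.000000
R = 22 / 5.000000 = 4.40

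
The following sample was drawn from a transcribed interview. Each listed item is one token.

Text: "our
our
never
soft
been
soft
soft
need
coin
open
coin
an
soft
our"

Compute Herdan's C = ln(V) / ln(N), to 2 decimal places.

0.79

N = 14, V = 8.
ln(V) = 2.079442, ln(N) = 2.639057
C = 2.079442 / 2.639057 = 0.79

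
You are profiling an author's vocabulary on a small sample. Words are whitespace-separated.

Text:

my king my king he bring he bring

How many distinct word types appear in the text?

Distinct types: {bring, he, king, my}
V = 4

4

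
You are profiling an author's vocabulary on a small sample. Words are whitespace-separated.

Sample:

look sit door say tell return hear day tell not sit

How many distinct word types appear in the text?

Distinct types: {day, door, hear, look, not, return, say, sit, tell}
V = 9

9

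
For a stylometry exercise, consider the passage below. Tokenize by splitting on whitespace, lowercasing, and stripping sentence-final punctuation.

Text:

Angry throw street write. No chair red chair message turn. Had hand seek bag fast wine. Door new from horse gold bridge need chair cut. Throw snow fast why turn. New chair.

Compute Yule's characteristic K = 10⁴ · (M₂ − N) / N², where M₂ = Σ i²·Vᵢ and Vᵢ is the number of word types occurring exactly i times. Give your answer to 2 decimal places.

195.31

Frequencies: chair:4, throw:2, turn:2, fast:2, new:2, angry:1, street:1, write:1, no:1, red:1, message:1, had:1, hand:1, seek:1, bag:1, wine:1, door:1, from:1, horse:1, gold:1, … (5 more, each freq 1)
N = 32. Frequency spectrum: V_1=20, V_2=4, V_4=1
M₂ = 1²·20 + 2²·4 + 4²·1 = 52
K = 10000 × (52 − 32) / 32² = 195.31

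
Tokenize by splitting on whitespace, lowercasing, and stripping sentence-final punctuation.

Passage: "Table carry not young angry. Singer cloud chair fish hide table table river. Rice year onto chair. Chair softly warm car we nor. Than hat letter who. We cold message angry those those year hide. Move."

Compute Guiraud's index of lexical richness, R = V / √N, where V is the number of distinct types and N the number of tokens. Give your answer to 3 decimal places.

4.500

N = 36, V = 27.
√N = 6.000000
R = 27 / 6.000000 = 4.500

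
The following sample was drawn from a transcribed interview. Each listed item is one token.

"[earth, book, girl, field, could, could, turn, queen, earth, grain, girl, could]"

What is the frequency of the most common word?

3

Frequencies: could:3, earth:2, girl:2, book:1, field:1, turn:1, queen:1, grain:1
Most common: 'could' with frequency 3.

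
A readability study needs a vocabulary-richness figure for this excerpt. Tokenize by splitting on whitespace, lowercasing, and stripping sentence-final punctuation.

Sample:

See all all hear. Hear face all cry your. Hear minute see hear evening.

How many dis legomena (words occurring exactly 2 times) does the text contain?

1

Frequencies: hear:4, all:3, see:2, face:1, cry:1, your:1, minute:1, evening:1
Words with frequency 2: see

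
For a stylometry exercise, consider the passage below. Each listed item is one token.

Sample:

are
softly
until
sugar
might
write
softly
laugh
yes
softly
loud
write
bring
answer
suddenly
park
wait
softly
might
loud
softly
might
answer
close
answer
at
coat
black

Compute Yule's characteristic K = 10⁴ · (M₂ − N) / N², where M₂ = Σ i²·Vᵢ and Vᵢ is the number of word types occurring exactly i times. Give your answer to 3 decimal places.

459.184

Frequencies: softly:5, might:3, answer:3, write:2, loud:2, are:1, until:1, sugar:1, laugh:1, yes:1, bring:1, suddenly:1, park:1, wait:1, close:1, at:1, coat:1, black:1
N = 28. Frequency spectrum: V_1=13, V_2=2, V_3=2, V_5=1
M₂ = 1²·13 + 2²·2 + 3²·2 + 5²·1 = 64
K = 10000 × (64 − 28) / 28² = 459.184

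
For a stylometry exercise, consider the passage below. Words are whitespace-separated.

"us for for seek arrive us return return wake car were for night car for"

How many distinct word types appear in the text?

Distinct types: {arrive, car, for, night, return, seek, us, wake, were}
V = 9

9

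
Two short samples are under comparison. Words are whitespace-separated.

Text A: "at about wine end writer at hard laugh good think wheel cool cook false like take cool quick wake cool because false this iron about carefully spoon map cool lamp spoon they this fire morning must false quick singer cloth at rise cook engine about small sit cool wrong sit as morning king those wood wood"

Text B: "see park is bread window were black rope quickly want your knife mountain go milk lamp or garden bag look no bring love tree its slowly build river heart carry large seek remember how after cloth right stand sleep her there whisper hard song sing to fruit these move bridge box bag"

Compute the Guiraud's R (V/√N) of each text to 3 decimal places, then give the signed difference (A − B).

-1.860

A: V=39, N=56, R=5.212
B: V=51, N=52, R=7.072
Difference = 5.212 − 7.072 = -1.860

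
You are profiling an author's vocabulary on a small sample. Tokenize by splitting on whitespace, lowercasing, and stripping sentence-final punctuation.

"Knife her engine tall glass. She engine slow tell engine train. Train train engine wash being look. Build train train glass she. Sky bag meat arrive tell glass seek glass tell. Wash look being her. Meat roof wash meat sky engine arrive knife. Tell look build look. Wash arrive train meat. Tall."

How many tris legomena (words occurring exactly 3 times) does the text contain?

1

Frequencies: train:6, engine:5, glass:4, tell:4, wash:4, look:4, meat:4, arrive:3, knife:2, her:2, tall:2, she:2, being:2, build:2, sky:2, slow:1, bag:1, seek:1, roof:1
Words with frequency 3: arrive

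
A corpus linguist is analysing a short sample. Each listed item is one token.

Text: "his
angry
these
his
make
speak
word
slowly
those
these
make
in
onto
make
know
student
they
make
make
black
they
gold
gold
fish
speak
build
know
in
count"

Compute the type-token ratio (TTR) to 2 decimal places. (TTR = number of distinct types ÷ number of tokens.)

0.62

N = 29 tokens, V = 18 types.
TTR = V / N = 18 / 29 = 0.62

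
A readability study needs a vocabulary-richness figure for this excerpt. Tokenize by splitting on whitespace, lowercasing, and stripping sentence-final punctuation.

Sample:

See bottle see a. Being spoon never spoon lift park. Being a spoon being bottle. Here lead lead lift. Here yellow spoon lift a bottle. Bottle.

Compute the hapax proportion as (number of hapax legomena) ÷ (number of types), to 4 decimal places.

Frequencies: bottle:4, spoon:4, a:3, being:3, lift:3, see:2, here:2, lead:2, never:1, park:1, yellow:1
Hapax count = 3; type count = 11.
Ratio = 3 / 11 = 0.2727

0.2727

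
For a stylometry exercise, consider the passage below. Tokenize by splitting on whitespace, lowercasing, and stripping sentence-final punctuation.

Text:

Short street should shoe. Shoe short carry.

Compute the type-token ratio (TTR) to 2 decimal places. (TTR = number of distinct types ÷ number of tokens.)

N = 7 tokens, V = 5 types.
TTR = V / N = 5 / 7 = 0.71

0.71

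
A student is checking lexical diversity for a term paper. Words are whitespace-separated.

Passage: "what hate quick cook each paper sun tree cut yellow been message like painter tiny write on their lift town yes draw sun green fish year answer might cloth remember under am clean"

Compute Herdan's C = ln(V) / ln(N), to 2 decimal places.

N = 33, V = 32.
ln(V) = 3.465736, ln(N) = 3.496508
C = 3.465736 / 3.496508 = 0.99

0.99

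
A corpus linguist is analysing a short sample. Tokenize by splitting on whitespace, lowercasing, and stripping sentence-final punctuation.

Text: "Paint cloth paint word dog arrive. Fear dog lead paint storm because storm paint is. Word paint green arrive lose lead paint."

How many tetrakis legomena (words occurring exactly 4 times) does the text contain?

Frequencies: paint:6, word:2, dog:2, arrive:2, lead:2, storm:2, cloth:1, fear:1, because:1, is:1, green:1, lose:1
Words with frequency 4: (none)

0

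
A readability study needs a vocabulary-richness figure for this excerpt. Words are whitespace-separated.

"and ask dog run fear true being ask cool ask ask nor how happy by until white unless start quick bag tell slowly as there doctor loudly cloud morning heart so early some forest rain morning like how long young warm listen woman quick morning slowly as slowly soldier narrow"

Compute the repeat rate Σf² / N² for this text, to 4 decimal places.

0.0320

Frequencies: ask:4, slowly:3, morning:3, how:2, quick:2, as:2, and:1, dog:1, run:1, fear:1, true:1, being:1, cool:1, nor:1, happy:1, by:1, until:1, white:1, unless:1, start:1, … (20 more, each freq 1)
Σf² = 80; N² = 2500
Repeat rate = 80 / 2500 = 0.0320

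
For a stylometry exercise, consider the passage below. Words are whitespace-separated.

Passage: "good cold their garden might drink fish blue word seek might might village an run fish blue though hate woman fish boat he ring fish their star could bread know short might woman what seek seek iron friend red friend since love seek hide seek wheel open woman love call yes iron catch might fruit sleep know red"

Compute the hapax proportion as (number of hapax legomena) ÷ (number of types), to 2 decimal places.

Frequencies: might:5, seek:5, fish:4, woman:3, their:2, blue:2, know:2, iron:2, friend:2, red:2, love:2, good:1, cold:1, garden:1, drink:1, word:1, village:1, an:1, run:1, though:1, … (18 more, each freq 1)
Hapax count = 27; type count = 38.
Ratio = 27 / 38 = 0.71

0.71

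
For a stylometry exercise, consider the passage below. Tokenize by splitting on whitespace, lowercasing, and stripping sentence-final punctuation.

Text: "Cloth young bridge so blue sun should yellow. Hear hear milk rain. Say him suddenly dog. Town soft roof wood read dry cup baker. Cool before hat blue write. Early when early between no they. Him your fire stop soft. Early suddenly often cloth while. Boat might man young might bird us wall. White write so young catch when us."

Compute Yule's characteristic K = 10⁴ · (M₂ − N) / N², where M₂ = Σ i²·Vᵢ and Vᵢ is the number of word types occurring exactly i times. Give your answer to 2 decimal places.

Frequencies: young:3, early:3, cloth:2, so:2, blue:2, hear:2, him:2, suddenly:2, soft:2, write:2, when:2, might:2, us:2, bridge:1, sun:1, should:1, yellow:1, milk:1, rain:1, say:1, … (25 more, each freq 1)
N = 60. Frequency spectrum: V_1=32, V_2=11, V_3=2
M₂ = 1²·32 + 2²·11 + 3²·2 = 94
K = 10000 × (94 − 60) / 60² = 94.44

94.44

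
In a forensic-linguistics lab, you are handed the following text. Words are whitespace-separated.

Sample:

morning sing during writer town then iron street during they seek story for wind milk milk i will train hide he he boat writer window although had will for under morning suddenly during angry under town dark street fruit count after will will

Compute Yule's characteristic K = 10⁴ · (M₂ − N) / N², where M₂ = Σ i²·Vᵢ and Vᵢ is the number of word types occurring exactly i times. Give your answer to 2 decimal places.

183.88

Frequencies: will:4, during:3, morning:2, writer:2, town:2, street:2, for:2, milk:2, he:2, under:2, sing:1, then:1, iron:1, they:1, seek:1, story:1, wind:1, i:1, train:1, hide:1, … (10 more, each freq 1)
N = 43. Frequency spectrum: V_1=20, V_2=8, V_3=1, V_4=1
M₂ = 1²·20 + 2²·8 + 3²·1 + 4²·1 = 77
K = 10000 × (77 − 43) / 43² = 183.88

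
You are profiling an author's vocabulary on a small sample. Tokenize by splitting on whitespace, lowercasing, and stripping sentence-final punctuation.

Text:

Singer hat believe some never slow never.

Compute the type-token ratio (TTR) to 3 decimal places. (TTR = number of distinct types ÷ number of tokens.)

0.857

N = 7 tokens, V = 6 types.
TTR = V / N = 6 / 7 = 0.857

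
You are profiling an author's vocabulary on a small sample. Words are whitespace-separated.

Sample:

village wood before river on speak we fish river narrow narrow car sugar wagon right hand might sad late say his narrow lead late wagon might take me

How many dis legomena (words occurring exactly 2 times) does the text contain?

Frequencies: narrow:3, river:2, wagon:2, might:2, late:2, village:1, wood:1, before:1, on:1, speak:1, we:1, fish:1, car:1, sugar:1, right:1, hand:1, sad:1, say:1, his:1, lead:1, … (2 more, each freq 1)
Words with frequency 2: late, might, river, wagon

4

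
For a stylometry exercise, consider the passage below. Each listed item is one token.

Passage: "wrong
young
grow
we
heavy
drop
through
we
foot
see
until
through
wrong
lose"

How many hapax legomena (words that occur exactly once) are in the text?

8

Frequencies: wrong:2, we:2, through:2, young:1, grow:1, heavy:1, drop:1, foot:1, see:1, until:1, lose:1
Hapax (freq=1): drop, foot, grow, heavy, lose, see, until, young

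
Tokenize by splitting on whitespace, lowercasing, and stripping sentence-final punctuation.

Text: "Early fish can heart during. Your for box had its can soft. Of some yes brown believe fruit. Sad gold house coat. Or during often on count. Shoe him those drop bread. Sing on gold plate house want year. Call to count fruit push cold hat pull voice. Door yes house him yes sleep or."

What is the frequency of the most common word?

3

Frequencies: yes:3, house:3, can:2, during:2, fruit:2, gold:2, or:2, on:2, count:2, him:2, early:1, fish:1, heart:1, your:1, for:1, box:1, had:1, its:1, soft:1, of:1, … (23 more, each freq 1)
Most common: 'yes' with frequency 3.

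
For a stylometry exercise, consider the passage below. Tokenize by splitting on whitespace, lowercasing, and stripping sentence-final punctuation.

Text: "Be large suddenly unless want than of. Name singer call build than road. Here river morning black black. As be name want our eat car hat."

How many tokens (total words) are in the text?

Tokens: be, large, suddenly, unless, want, than, of, name, singer, call, build, than, road, here, river, morning, black, black, as, be, name, want, our, eat, car, hat
N = 26

26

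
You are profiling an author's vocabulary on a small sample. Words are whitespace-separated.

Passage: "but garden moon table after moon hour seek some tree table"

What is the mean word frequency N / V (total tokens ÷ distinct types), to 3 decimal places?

1.222

N = 11 tokens, V = 9 types.
Mean frequency = N / V = 11 / 9 = 1.222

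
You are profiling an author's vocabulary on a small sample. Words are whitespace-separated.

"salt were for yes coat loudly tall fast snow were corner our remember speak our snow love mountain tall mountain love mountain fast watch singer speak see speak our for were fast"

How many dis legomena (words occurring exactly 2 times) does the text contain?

4

Frequencies: were:3, fast:3, our:3, speak:3, mountain:3, for:2, tall:2, snow:2, love:2, salt:1, yes:1, coat:1, loudly:1, corner:1, remember:1, watch:1, singer:1, see:1
Words with frequency 2: for, love, snow, tall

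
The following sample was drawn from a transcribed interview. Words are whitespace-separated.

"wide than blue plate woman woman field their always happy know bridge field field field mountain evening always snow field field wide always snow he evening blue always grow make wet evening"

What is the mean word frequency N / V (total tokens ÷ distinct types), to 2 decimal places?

1.78

N = 32 tokens, V = 18 types.
Mean frequency = N / V = 32 / 18 = 1.78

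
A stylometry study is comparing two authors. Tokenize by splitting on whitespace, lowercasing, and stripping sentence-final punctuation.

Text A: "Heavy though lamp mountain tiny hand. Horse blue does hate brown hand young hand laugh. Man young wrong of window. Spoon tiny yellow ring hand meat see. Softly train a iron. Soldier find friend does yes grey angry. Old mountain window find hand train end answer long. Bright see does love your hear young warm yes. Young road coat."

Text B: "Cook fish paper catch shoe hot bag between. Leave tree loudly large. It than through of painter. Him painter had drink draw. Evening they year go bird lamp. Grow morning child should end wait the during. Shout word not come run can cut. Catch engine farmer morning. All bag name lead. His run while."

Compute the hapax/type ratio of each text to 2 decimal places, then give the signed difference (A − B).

-0.13

A: hapax=33, V=43, ratio=0.77
B: hapax=44, V=49, ratio=0.90
Difference = 0.77 − 0.90 = -0.13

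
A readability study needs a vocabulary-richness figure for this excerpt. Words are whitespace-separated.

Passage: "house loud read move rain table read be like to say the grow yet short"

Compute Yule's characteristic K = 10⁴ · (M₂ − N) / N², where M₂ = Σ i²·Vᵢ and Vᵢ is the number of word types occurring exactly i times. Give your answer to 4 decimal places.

88.8889

Frequencies: read:2, house:1, loud:1, move:1, rain:1, table:1, be:1, like:1, to:1, say:1, the:1, grow:1, yet:1, short:1
N = 15. Frequency spectrum: V_1=13, V_2=1
M₂ = 1²·13 + 2²·1 = 17
K = 10000 × (17 − 15) / 15² = 88.8889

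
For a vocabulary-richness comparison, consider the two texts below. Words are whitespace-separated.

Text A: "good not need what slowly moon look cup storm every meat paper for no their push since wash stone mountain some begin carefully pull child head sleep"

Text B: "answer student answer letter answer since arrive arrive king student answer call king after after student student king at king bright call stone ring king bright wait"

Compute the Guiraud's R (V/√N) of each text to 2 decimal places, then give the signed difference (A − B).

A: V=27, N=27, R=5.20
B: V=13, N=27, R=2.50
Difference = 5.20 − 2.50 = 2.70

2.70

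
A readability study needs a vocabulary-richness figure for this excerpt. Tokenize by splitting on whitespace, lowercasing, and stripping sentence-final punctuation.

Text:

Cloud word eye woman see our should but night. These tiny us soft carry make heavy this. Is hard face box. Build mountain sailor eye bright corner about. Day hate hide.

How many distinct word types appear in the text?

30

Distinct types: {about, box, bright, build, but, carry, cloud, corner, day, eye, face, hard, hate, heavy, hide, is, make, mountain, night, our, sailor, see, should, soft, these, this, tiny, us, woman, word}
V = 30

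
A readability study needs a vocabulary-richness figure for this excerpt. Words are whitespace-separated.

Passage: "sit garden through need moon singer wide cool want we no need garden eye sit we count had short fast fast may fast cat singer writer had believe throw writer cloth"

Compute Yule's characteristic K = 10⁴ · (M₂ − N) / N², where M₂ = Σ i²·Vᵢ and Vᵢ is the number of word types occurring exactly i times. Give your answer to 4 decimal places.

Frequencies: fast:3, sit:2, garden:2, need:2, singer:2, we:2, had:2, writer:2, through:1, moon:1, wide:1, cool:1, want:1, no:1, eye:1, count:1, short:1, may:1, cat:1, believe:1, … (2 more, each freq 1)
N = 31. Frequency spectrum: V_1=14, V_2=7, V_3=1
M₂ = 1²·14 + 2²·7 + 3²·1 = 51
K = 10000 × (51 − 31) / 31² = 208.1165

208.1165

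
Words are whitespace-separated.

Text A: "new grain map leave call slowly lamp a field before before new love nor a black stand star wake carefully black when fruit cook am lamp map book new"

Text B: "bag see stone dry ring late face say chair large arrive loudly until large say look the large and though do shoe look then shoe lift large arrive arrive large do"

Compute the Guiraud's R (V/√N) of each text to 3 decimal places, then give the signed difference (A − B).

A: V=22, N=29, R=4.085
B: V=21, N=31, R=3.772
Difference = 4.085 − 3.772 = 0.313

0.313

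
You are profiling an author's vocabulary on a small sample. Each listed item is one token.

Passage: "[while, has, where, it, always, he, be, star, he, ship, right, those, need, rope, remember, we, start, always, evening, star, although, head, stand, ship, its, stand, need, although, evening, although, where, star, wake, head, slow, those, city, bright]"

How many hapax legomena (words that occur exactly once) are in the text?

14

Frequencies: star:3, although:3, where:2, always:2, he:2, ship:2, those:2, need:2, evening:2, head:2, stand:2, while:1, has:1, it:1, be:1, right:1, rope:1, remember:1, we:1, start:1, … (5 more, each freq 1)
Hapax (freq=1): be, bright, city, has, it, its, remember, right, rope, slow, start, wake, we, while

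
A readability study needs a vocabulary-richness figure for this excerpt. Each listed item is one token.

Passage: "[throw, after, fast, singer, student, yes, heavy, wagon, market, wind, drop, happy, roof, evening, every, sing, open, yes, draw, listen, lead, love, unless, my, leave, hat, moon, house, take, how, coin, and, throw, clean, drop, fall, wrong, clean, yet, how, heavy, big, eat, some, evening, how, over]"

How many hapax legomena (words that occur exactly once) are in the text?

32

Frequencies: how:3, throw:2, yes:2, heavy:2, drop:2, evening:2, clean:2, after:1, fast:1, singer:1, student:1, wagon:1, market:1, wind:1, happy:1, roof:1, every:1, sing:1, open:1, draw:1, … (19 more, each freq 1)
Hapax (freq=1): after, and, big, coin, draw, eat, every, fall, fast, happy, hat, house, lead, leave, listen, love, market, moon, my, open, over, roof, sing, singer, some, student, take, unless, wagon, wind, wrong, yet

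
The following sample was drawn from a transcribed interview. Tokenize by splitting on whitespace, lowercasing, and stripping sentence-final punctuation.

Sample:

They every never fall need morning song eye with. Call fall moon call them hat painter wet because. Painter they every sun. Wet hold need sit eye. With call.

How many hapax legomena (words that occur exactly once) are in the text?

10

Frequencies: call:3, they:2, every:2, fall:2, need:2, eye:2, with:2, painter:2, wet:2, never:1, morning:1, song:1, moon:1, them:1, hat:1, because:1, sun:1, hold:1, sit:1
Hapax (freq=1): because, hat, hold, moon, morning, never, sit, song, sun, them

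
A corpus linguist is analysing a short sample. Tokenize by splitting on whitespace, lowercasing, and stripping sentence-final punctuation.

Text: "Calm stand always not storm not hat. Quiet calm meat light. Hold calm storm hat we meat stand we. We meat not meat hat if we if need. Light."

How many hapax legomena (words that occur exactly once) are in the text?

Frequencies: meat:4, we:4, calm:3, not:3, hat:3, stand:2, storm:2, light:2, if:2, always:1, quiet:1, hold:1, need:1
Hapax (freq=1): always, hold, need, quiet

4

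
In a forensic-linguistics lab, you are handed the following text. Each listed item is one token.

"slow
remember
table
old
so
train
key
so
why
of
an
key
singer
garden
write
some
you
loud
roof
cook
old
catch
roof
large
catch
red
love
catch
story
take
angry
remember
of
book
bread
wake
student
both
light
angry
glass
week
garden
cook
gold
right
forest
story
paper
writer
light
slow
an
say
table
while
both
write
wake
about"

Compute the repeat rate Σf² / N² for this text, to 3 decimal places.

Frequencies: catch:3, slow:2, remember:2, table:2, old:2, so:2, key:2, of:2, an:2, garden:2, write:2, roof:2, cook:2, story:2, angry:2, wake:2, both:2, light:2, train:1, why:1, … (21 more, each freq 1)
Σf² = 100; N² = 3600
Repeat rate = 100 / 3600 = 0.028

0.028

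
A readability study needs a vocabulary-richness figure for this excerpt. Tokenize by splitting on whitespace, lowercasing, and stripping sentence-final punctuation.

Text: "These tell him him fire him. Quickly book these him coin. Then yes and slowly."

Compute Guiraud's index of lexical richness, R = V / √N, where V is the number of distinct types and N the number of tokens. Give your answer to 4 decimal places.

N = 15, V = 11.
√N = 3.872983
R = 11 / 3.872983 = 2.8402

2.8402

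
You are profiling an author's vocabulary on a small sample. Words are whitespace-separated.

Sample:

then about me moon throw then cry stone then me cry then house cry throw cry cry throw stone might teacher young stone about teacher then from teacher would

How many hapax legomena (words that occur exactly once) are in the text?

Frequencies: then:5, cry:5, throw:3, stone:3, teacher:3, about:2, me:2, moon:1, house:1, might:1, young:1, from:1, would:1
Hapax (freq=1): from, house, might, moon, would, young

6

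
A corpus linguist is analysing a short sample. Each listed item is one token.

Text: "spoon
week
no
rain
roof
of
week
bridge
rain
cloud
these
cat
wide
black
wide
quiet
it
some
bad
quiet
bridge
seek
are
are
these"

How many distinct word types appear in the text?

18

Distinct types: {are, bad, black, bridge, cat, cloud, it, no, of, quiet, rain, roof, seek, some, spoon, these, week, wide}
V = 18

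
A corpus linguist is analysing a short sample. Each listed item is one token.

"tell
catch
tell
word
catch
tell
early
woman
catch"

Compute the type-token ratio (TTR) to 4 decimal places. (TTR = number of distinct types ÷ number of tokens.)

0.5556

N = 9 tokens, V = 5 types.
TTR = V / N = 5 / 9 = 0.5556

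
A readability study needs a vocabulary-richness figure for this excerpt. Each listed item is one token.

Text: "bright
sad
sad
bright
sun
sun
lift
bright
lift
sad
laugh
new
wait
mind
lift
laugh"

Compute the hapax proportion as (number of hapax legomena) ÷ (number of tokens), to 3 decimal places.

Frequencies: bright:3, sad:3, lift:3, sun:2, laugh:2, new:1, wait:1, mind:1
Hapax count = 3; token count = 16.
Ratio = 3 / 16 = 0.188

0.188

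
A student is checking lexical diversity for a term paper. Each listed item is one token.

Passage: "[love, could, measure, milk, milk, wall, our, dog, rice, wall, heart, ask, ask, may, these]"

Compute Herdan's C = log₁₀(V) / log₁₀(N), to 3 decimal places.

N = 15, V = 12.
log₁₀(V) = 1.079181, log₁₀(N) = 1.176091
C = 1.079181 / 1.176091 = 0.918

0.918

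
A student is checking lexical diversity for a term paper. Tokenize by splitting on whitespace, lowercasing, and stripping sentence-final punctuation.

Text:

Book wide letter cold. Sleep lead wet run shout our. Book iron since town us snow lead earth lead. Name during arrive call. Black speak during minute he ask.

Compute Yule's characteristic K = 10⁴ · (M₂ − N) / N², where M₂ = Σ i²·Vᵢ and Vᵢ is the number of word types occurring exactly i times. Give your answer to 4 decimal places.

Frequencies: lead:3, book:2, during:2, wide:1, letter:1, cold:1, sleep:1, wet:1, run:1, shout:1, our:1, iron:1, since:1, town:1, us:1, snow:1, earth:1, name:1, arrive:1, call:1, … (5 more, each freq 1)
N = 29. Frequency spectrum: V_1=22, V_2=2, V_3=1
M₂ = 1²·22 + 2²·2 + 3²·1 = 39
K = 10000 × (39 − 29) / 29² = 118.9061

118.9061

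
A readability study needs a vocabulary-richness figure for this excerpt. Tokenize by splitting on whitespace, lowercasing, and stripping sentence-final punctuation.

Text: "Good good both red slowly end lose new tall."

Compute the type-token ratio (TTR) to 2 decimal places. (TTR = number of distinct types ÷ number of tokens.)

N = 9 tokens, V = 8 types.
TTR = V / N = 8 / 9 = 0.89

0.89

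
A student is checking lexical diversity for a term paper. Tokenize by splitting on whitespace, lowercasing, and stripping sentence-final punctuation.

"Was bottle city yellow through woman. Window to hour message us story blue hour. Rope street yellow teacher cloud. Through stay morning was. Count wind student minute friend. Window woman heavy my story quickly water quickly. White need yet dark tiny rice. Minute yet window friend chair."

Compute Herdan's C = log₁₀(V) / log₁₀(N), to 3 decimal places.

N = 47, V = 35.
log₁₀(V) = 1.544068, log₁₀(N) = 1.672098
C = 1.544068 / 1.672098 = 0.923

0.923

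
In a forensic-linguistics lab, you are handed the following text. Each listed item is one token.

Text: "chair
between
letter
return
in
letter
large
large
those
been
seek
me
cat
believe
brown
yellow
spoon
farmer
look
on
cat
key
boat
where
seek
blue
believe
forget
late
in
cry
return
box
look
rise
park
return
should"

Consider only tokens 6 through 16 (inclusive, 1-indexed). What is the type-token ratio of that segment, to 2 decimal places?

0.91

Segment tokens 6–16: letter, large, large, those, been, seek, me, cat, believe, brown, yellow
Segment N = 11, segment V = 10.
TTR = 10 / 11 = 0.91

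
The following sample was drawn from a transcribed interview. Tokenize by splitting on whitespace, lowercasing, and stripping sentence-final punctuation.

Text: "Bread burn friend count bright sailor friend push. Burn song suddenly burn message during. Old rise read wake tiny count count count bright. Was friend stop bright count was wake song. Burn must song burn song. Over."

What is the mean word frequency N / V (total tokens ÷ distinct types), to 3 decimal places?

N = 37 tokens, V = 20 types.
Mean frequency = N / V = 37 / 20 = 1.850

1.850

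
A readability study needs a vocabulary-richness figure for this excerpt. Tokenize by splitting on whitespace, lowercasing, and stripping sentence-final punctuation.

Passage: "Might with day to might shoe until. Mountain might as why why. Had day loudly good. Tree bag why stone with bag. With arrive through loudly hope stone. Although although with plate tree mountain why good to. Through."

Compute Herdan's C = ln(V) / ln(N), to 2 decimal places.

N = 38, V = 20.
ln(V) = 2.995732, ln(N) = 3.637586
C = 2.995732 / 3.637586 = 0.82

0.82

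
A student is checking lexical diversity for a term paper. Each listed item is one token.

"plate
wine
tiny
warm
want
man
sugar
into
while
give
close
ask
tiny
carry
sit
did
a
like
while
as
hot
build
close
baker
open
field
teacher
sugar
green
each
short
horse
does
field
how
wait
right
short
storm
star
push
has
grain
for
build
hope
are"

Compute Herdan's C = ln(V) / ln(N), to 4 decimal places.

N = 47, V = 40.
ln(V) = 3.688879, ln(N) = 3.850148
C = 3.688879 / 3.850148 = 0.9581

0.9581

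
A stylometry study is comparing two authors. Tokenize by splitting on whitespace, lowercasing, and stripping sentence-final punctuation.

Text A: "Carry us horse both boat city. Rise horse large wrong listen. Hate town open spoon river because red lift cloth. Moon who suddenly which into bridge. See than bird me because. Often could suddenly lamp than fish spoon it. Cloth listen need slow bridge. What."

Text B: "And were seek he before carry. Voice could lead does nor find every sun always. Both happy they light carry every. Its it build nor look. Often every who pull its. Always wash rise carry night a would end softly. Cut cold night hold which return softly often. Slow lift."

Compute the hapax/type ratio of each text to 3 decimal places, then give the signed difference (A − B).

A: hapax=29, V=37, ratio=0.784
B: hapax=32, V=40, ratio=0.800
Difference = 0.784 − 0.800 = -0.016

-0.016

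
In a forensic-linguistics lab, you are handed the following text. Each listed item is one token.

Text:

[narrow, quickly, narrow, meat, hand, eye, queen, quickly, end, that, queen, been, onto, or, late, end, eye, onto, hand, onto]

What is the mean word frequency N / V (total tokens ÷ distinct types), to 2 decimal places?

1.67

N = 20 tokens, V = 12 types.
Mean frequency = N / V = 20 / 12 = 1.67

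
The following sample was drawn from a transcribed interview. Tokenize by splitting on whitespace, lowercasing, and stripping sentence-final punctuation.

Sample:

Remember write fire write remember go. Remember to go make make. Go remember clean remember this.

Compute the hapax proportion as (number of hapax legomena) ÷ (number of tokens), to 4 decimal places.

0.2500

Frequencies: remember:5, go:3, write:2, make:2, fire:1, to:1, clean:1, this:1
Hapax count = 4; token count = 16.
Ratio = 4 / 16 = 0.2500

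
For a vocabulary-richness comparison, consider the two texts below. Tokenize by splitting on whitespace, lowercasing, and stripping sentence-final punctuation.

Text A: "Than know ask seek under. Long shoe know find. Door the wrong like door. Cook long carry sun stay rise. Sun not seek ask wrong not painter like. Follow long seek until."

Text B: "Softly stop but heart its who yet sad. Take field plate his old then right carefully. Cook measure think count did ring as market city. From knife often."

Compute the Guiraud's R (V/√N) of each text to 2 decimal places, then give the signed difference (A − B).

-1.58

A: V=21, N=32, R=3.71
B: V=28, N=28, R=5.29
Difference = 3.71 − 5.29 = -1.58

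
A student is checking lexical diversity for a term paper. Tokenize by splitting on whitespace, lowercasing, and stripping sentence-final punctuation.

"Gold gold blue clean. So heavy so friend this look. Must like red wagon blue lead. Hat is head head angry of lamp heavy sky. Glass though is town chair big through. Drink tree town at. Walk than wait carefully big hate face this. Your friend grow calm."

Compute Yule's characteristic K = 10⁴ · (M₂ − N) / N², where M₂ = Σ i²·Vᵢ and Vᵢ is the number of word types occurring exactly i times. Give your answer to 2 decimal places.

86.81

Frequencies: gold:2, blue:2, so:2, heavy:2, friend:2, this:2, is:2, head:2, town:2, big:2, clean:1, look:1, must:1, like:1, red:1, wagon:1, lead:1, hat:1, angry:1, of:1, … (18 more, each freq 1)
N = 48. Frequency spectrum: V_1=28, V_2=10
M₂ = 1²·28 + 2²·10 = 68
K = 10000 × (68 − 48) / 48² = 86.81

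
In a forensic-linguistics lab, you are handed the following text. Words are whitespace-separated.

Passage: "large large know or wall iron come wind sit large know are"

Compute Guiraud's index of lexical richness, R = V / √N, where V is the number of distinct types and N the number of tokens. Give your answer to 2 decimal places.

2.60

N = 12, V = 9.
√N = 3.464102
R = 9 / 3.464102 = 2.60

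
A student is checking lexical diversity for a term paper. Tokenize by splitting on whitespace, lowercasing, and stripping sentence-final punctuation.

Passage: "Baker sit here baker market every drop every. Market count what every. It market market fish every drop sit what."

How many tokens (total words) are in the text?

Tokens: baker, sit, here, baker, market, every, drop, every, market, count, what, every, it, market, market, fish, every, drop, sit, what
N = 20

20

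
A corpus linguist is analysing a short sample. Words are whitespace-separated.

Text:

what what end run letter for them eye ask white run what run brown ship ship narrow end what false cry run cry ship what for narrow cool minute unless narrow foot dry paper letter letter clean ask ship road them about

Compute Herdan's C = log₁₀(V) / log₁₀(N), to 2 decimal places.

0.84

N = 42, V = 23.
log₁₀(V) = 1.361728, log₁₀(N) = 1.623249
C = 1.361728 / 1.623249 = 0.84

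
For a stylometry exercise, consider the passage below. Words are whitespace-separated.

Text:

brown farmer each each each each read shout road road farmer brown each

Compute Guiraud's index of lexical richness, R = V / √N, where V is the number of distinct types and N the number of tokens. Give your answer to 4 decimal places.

N = 13, V = 6.
√N = 3.605551
R = 6 / 3.605551 = 1.6641

1.6641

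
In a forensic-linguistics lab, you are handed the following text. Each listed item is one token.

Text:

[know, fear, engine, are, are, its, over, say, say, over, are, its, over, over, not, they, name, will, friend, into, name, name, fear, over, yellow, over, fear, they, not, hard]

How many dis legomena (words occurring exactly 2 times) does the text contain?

4

Frequencies: over:6, fear:3, are:3, name:3, its:2, say:2, not:2, they:2, know:1, engine:1, will:1, friend:1, into:1, yellow:1, hard:1
Words with frequency 2: its, not, say, they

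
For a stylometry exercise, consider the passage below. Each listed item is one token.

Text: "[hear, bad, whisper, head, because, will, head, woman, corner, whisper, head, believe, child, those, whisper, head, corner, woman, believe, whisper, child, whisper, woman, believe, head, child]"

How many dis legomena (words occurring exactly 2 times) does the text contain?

1

Frequencies: whisper:5, head:5, woman:3, believe:3, child:3, corner:2, hear:1, bad:1, because:1, will:1, those:1
Words with frequency 2: corner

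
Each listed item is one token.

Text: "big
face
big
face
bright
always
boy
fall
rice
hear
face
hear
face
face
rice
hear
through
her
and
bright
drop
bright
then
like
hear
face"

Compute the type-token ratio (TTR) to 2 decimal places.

N = 26 tokens, V = 14 types.
TTR = V / N = 14 / 26 = 0.54

0.54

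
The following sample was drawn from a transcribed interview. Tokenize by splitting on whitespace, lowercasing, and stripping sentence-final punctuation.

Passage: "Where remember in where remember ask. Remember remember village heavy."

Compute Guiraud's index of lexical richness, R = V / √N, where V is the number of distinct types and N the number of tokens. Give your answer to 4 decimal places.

N = 10, V = 6.
√N = 3.162278
R = 6 / 3.162278 = 1.8974

1.8974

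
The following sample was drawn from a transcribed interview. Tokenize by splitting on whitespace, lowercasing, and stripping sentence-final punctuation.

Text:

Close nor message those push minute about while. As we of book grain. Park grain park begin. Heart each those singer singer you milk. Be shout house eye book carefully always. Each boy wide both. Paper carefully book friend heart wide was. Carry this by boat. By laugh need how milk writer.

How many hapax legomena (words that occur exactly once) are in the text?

Frequencies: book:3, those:2, grain:2, park:2, heart:2, each:2, singer:2, milk:2, carefully:2, wide:2, by:2, close:1, nor:1, message:1, push:1, minute:1, about:1, while:1, as:1, we:1, … (20 more, each freq 1)
Hapax (freq=1): about, always, as, be, begin, boat, both, boy, carry, close, eye, friend, house, how, laugh, message, minute, need, nor, of, paper, push, shout, this, was, we, while, writer, you

29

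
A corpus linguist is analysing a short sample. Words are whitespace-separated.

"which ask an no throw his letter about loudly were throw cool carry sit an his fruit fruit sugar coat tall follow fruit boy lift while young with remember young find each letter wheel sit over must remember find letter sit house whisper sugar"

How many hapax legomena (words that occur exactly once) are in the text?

Frequencies: letter:3, sit:3, fruit:3, an:2, throw:2, his:2, sugar:2, young:2, remember:2, find:2, which:1, ask:1, no:1, about:1, loudly:1, were:1, cool:1, carry:1, coat:1, tall:1, … (11 more, each freq 1)
Hapax (freq=1): about, ask, boy, carry, coat, cool, each, follow, house, lift, loudly, must, no, over, tall, were, wheel, which, while, whisper, with

21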